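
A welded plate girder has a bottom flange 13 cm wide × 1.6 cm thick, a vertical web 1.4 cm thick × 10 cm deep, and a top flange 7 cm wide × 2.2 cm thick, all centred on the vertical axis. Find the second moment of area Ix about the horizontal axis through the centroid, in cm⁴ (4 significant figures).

Ix ≈ 1386 cm⁴

Treat the section as a set of non-overlapping primitives; coordinates are from the bounding-box lower-left.
Bottom plate: 13 × 1.6, A = 20.8 cm², y = 0.8 cm, Ī = 4.43733 cm⁴.
Web plate: 1.4 × 10, A = 14 cm², y = 6.6 cm, Ī = 116.667 cm⁴.
Top plate: 7 × 2.2, A = 15.4 cm², y = 12.7 cm, Ī = 6.21133 cm⁴.
Centroid: ȳ = ΣA·y / ΣA = 6.06813 cm.
Transfer each piece to the horizontal axis through the centroid using Ī + A·d² with d = y − 6.06813:
  bottom plate: d = -5.26813 cm → contributes +581.703 cm⁴
  web plate: d = 0.531873 cm → contributes +120.627 cm⁴
  top plate: d = 6.63187 cm → contributes +683.53 cm⁴
Total I = 1385.86 cm⁴.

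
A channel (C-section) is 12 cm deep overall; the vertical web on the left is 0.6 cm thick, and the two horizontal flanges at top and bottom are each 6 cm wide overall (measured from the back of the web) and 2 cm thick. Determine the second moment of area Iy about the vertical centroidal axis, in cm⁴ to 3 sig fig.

Split into non-overlapping primitives; take the origin at the lower-left of the bounding box.
Web: 0.6 × 12, A = 7.2 cm², x = 0.3 cm, Ī = 0.216 cm⁴.
Top flange (beyond web): 5.4 × 2, A = 10.8 cm², x = 3.3 cm, Ī = 26.244 cm⁴.
Bottom flange (beyond web): 5.4 × 2, A = 10.8 cm², x = 3.3 cm, Ī = 26.244 cm⁴.
Centroid: x̄ = ΣA·x / ΣA = 2.55 cm.
Transfer each piece to the vertical centroidal axis using Ī + A·d² with d = x − 2.55:
  web: d = -2.25 cm → contributes +36.666 cm⁴
  top flange (beyond web): d = 0.75 cm → contributes +32.319 cm⁴
  bottom flange (beyond web): d = 0.75 cm → contributes +32.319 cm⁴
Total I = 101.3 cm⁴.

Iy ≈ 101 cm⁴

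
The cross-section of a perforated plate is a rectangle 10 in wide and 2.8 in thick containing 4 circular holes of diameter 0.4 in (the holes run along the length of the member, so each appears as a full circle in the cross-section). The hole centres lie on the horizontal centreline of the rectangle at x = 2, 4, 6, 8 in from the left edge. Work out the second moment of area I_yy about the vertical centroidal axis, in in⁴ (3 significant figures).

Split into non-overlapping primitives; take the origin at the lower-left of the bounding box.
Plate: 10 × 2.8, A = 28 in², x = 5 in, Ī = 233.33 in⁴.
Hole 1 (subtracted): ⌀0.4, A = 0.12566 in², x = 2 in, Ī = 0.0012566 in⁴.
Hole 2 (subtracted): ⌀0.4, A = 0.12566 in², x = 4 in, Ī = 0.0012566 in⁴.
Hole 3 (subtracted): ⌀0.4, A = 0.12566 in², x = 6 in, Ī = 0.0012566 in⁴.
Hole 4 (subtracted): ⌀0.4, A = 0.12566 in², x = 8 in, Ī = 0.0012566 in⁴.
By symmetry the centroid is at mid-width, x̄ = 5 in.
Transfer each piece to the vertical centroidal axis using Ī + A·d² with d = x − 5:
  plate: d = 0 in → contributes +233.33 in⁴
  hole 1: d = -3 in → contributes −1.1322 in⁴
  hole 2: d = -1 in → contributes −0.12692 in⁴
  hole 3: d = 1 in → contributes −0.12692 in⁴
  hole 4: d = 3 in → contributes −1.1322 in⁴
Total I = 230.82 in⁴.

I_yy ≈ 231 in⁴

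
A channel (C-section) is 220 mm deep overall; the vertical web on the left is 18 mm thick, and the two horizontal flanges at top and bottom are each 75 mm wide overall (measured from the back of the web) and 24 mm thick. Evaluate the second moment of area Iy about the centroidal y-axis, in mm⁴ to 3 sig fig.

Iy ≈ 3.12 × 10⁶ mm⁴

Break the section into simple shapes (no overlaps), measuring from the bottom-left corner of the bounding box.
Web: 18 × 220, A = 3 960 mm², x = 9 mm, Ī = 106 920 mm⁴.
Top flange (beyond web): 57 × 24, A = 1 368 mm², x = 46.5 mm, Ī = 370 386 mm⁴.
Bottom flange (beyond web): 57 × 24, A = 1 368 mm², x = 46.5 mm, Ī = 370 386 mm⁴.
Centroid: x̄ = ΣA·x / ΣA = 24.323 mm.
Transfer each piece to the centroidal y-axis using Ī + A·d² with d = x − 24.323:
  web: d = -15.323 mm → contributes +1 036 655 mm⁴
  top flange (beyond web): d = 22.177 mm → contributes +1 043 220 mm⁴
  bottom flange (beyond web): d = 22.177 mm → contributes +1 043 220 mm⁴
Total I = 3 123 095 mm⁴.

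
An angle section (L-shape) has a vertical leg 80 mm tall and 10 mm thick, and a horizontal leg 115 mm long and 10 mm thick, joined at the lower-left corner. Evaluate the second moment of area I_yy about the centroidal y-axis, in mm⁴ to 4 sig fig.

Split into non-overlapping primitives; take the origin at the lower-left of the bounding box.
Vertical leg: 10 × 80, A = 800 mm², x = 5 mm, Ī = 6666.67 mm⁴.
Horizontal leg (remainder): 105 × 10, A = 1 050 mm², x = 62.5 mm, Ī = 964 688 mm⁴.
Centroid: x̄ = ΣA·x / ΣA = 37.6351 mm.
Transfer each piece to the centroidal y-axis using Ī + A·d² with d = x − 37.6351:
  vertical leg: d = -32.6351 mm → contributes +858 708 mm⁴
  horizontal leg (remainder): d = 24.8649 mm → contributes +1 613 862 mm⁴
Total I = 2 472 570 mm⁴.

I_yy ≈ 2.473 × 10⁶ mm⁴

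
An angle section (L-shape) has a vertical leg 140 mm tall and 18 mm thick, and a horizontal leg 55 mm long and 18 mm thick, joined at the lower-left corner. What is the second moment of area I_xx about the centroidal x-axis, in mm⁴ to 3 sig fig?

Break the section into simple shapes (no overlaps), measuring from the bottom-left corner of the bounding box.
Vertical leg: 18 × 140, A = 2 520 mm², y = 70 mm, Ī = 4 116 000 mm⁴.
Horizontal leg (remainder): 37 × 18, A = 666 mm², y = 9 mm, Ī = 17 982 mm⁴.
Centroid: ȳ = ΣA·y / ΣA = 57.249 mm.
Transfer each piece to the centroidal x-axis using Ī + A·d² with d = y − 57.249:
  vertical leg: d = 12.751 mm → contributes +4 525 748 mm⁴
  horizontal leg (remainder): d = -48.249 mm → contributes +1 568 381 mm⁴
Total I = 6 094 129 mm⁴.

I_xx ≈ 6.09 × 10⁶ mm⁴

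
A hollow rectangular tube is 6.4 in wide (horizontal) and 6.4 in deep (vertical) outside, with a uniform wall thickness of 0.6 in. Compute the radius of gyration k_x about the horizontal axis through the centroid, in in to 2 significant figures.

k_x ≈ 2.4 in

Decompose the section into non-overlapping parts with the origin at the bottom-left of its bounding rectangle.
Outer rectangle: 6.4 × 6.4, A = 40.96 in², y = 3.2 in, Ī = 139.8 in⁴.
Inner void (subtracted): 5.2 × 5.2, A = 27.04 in², y = 3.2 in, Ī = 60.93 in⁴.
By symmetry the centroid is at mid-height, ȳ = 3.2 in.
All pieces are centred on the horizontal axis through the centroid, so I = ΣĪ (holes subtracted) = 78.88 in⁴.
Radius of gyration: k = √(I/A) = √(78.88 / 13.92) = 2.38 in.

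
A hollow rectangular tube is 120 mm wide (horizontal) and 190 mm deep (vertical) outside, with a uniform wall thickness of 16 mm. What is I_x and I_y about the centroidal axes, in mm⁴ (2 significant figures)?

I_x ≈ 4.0 × 10⁷ mm⁴, I_y ≈ 1.8 × 10⁷ mm⁴

Break the section into simple shapes (no overlaps), measuring from the bottom-left corner of the bounding box.
Outer rectangle: 120 × 190, A = 22 800 mm², y = 95 mm, Ī = 68 590 000 mm⁴.
Inner void (subtracted): 88 × 158, A = 13 904 mm², y = 95 mm, Ī = 28 924 955 mm⁴.
By symmetry the centroid is at mid-height, ȳ = 95 mm.
All pieces are centred on the centroidal x-axis, so I = ΣĪ (holes subtracted) = 39 665 045 mm⁴.
Repeating about the centroidal y-axis gives I_y = 18 387 285 mm⁴.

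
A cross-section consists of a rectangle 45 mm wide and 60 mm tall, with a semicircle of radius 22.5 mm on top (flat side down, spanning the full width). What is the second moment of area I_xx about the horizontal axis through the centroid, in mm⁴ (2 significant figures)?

I_xx ≈ 1.8 × 10⁶ mm⁴

Decompose the section into non-overlapping parts with the origin at the bottom-left of its bounding rectangle.
Rectangular body: 45 × 60, A = 2 700 mm², y = 30 mm, Ī = 810 000 mm⁴.
Semicircular cap: semicircle r = 22.5, A = 795.2 mm², y = 69.55 mm, Ī = 28 130 mm⁴.
Centroid: ȳ = ΣA·y / ΣA = 39 mm.
Transfer each piece to the horizontal axis through the centroid using Ī + A·d² with d = y − 39:
  rectangular body: d = -8.998 mm → contributes +1 028 607 mm⁴
  semicircular cap: d = 30.55 mm → contributes +770 366 mm⁴
Total I = 1 798 972 mm⁴.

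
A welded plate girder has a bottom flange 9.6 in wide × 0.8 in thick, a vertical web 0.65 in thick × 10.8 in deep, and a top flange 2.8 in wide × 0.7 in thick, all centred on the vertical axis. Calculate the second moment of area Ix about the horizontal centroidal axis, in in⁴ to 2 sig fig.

Decompose the section into non-overlapping parts with the origin at the bottom-left of its bounding rectangle.
Bottom plate: 9.6 × 0.8, A = 7.68 in², y = 0.4 in, Ī = 0.4096 in⁴.
Web plate: 0.65 × 10.8, A = 7.02 in², y = 6.2 in, Ī = 68.23 in⁴.
Top plate: 2.8 × 0.7, A = 1.96 in², y = 11.95 in, Ī = 0.08003 in⁴.
Centroid: ȳ = ΣA·y / ΣA = 4.203 in.
Transfer each piece to the horizontal centroidal axis using Ī + A·d² with d = y − 4.203:
  bottom plate: d = -3.803 in → contributes +111.5 in⁴
  web plate: d = 1.997 in → contributes +96.24 in⁴
  top plate: d = 7.747 in → contributes +117.7 in⁴
Total I = 325.4 in⁴.

Ix ≈ 330 in⁴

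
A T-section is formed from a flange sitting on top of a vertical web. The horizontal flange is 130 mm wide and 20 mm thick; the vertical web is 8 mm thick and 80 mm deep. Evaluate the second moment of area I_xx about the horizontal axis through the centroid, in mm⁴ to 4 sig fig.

I_xx ≈ 1.712 × 10⁶ mm⁴

Decompose the section into non-overlapping parts with the origin at the bottom-left of its bounding rectangle.
Flange: 130 × 20, A = 2 600 mm², y = 90 mm, Ī = 86666.7 mm⁴.
Web: 8 × 80, A = 640 mm², y = 40 mm, Ī = 341 333 mm⁴.
Centroid: ȳ = ΣA·y / ΣA = 80.1235 mm.
Transfer each piece to the horizontal axis through the centroid using Ī + A·d² with d = y − 80.1235:
  flange: d = 9.87654 mm → contributes +340 287 mm⁴
  web: d = -40.1235 mm → contributes +1 371 664 mm⁴
Total I = 1 711 951 mm⁴.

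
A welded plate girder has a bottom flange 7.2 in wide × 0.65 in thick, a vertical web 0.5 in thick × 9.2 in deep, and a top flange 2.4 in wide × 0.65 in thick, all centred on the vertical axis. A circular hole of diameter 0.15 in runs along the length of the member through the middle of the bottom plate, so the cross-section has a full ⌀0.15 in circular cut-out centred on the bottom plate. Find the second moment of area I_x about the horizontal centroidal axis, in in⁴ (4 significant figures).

I_x ≈ 162.0 in⁴

Break the section into simple shapes (no overlaps), measuring from the bottom-left corner of the bounding box.
Bottom plate: 7.2 × 0.65, A = 4.68 in², y = 0.325 in, Ī = 0.164775 in⁴.
Web plate: 0.5 × 9.2, A = 4.6 in², y = 5.25 in, Ī = 32.4453 in⁴.
Top plate: 2.4 × 0.65, A = 1.56 in², y = 10.175 in, Ī = 0.054925 in⁴.
Hole (subtracted): ⌀0.15, A = 0.0176715 in², y = 0.325 in, Ī = 0.0000248505 in⁴.
Centroid: ȳ = ΣA·y / ΣA = 3.8382 in.
Transfer each piece to the horizontal centroidal axis using Ī + A·d² with d = y − 3.8382:
  bottom plate: d = -3.5132 in → contributes +57.928 in⁴
  web plate: d = 1.4118 in → contributes +41.614 in⁴
  top plate: d = 6.3368 in → contributes +62.6968 in⁴
  hole: d = -3.5132 in → contributes −0.218136 in⁴
Total I = 162.021 in⁴.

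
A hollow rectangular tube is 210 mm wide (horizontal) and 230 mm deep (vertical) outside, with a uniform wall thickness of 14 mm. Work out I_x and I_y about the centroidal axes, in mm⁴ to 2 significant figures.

Split into non-overlapping primitives; take the origin at the lower-left of the bounding box.
Outer rectangle: 210 × 230, A = 48 300 mm², y = 115 mm, Ī = 212 922 500 mm⁴.
Inner void (subtracted): 182 × 202, A = 36 764 mm², y = 115 mm, Ī = 125 009 855 mm⁴.
By symmetry the centroid is at mid-height, ȳ = 115 mm.
All pieces are centred on the centroidal x-axis, so I = ΣĪ (holes subtracted) = 87 912 645 mm⁴.
Repeating about the centroidal y-axis gives I_y = 76 021 605 mm⁴.

I_x ≈ 8.8 × 10⁷ mm⁴, I_y ≈ 7.6 × 10⁷ mm⁴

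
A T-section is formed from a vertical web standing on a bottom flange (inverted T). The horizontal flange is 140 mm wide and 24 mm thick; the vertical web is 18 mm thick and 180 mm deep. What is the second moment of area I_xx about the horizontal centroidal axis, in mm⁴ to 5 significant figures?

I_xx ≈ 2.6070 × 10⁷ mm⁴

Treat the section as a set of non-overlapping primitives; coordinates are from the bounding-box lower-left.
Flange: 140 × 24, A = 3 360 mm², y = 12 mm, Ī = 161 280 mm⁴.
Web: 18 × 180, A = 3 240 mm², y = 114 mm, Ī = 8 748 000 mm⁴.
Centroid: ȳ = ΣA·y / ΣA = 62.07273 mm.
Transfer each piece to the horizontal centroidal axis using Ī + A·d² with d = y − 62.07273:
  flange: d = -50.07273 mm → contributes +8 585 734 mm⁴
  web: d = 51.92727 mm → contributes +17 484 471 mm⁴
Total I = 26 070 205 mm⁴.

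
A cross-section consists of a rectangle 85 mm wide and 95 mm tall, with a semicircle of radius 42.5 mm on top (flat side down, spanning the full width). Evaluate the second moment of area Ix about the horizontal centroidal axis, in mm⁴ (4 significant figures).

Break the section into simple shapes (no overlaps), measuring from the bottom-left corner of the bounding box.
Rectangular body: 85 × 95, A = 8 075 mm², y = 47.5 mm, Ī = 6 073 073 mm⁴.
Semicircular cap: semicircle r = 42.5, A = 2837.25 mm², y = 113.038 mm, Ī = 358 086 mm⁴.
Centroid: ȳ = ΣA·y / ΣA = 64.5402 mm.
Transfer each piece to the horizontal centroidal axis using Ī + A·d² with d = y − 64.5402:
  rectangular body: d = -17.0402 mm → contributes +8 417 787 mm⁴
  semicircular cap: d = 48.4974 mm → contributes +7 031 294 mm⁴
Total I = 15 449 081 mm⁴.

Ix ≈ 1.545 × 10⁷ mm⁴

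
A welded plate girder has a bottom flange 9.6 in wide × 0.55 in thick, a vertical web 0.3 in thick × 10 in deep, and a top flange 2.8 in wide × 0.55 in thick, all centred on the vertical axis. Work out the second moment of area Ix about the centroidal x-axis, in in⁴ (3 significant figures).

Decompose the section into non-overlapping parts with the origin at the bottom-left of its bounding rectangle.
Bottom plate: 9.6 × 0.55, A = 5.28 in², y = 0.275 in, Ī = 0.1331 in⁴.
Web plate: 0.3 × 10, A = 3 in², y = 5.55 in, Ī = 25 in⁴.
Top plate: 2.8 × 0.55, A = 1.54 in², y = 10.825 in, Ī = 0.038821 in⁴.
Centroid: ȳ = ΣA·y / ΣA = 3.541 in.
Transfer each piece to the centroidal x-axis using Ī + A·d² with d = y − 3.541:
  bottom plate: d = -3.266 in → contributes +56.453 in⁴
  web plate: d = 2.009 in → contributes +37.108 in⁴
  top plate: d = 7.284 in → contributes +81.746 in⁴
Total I = 175.31 in⁴.

Ix ≈ 175 in⁴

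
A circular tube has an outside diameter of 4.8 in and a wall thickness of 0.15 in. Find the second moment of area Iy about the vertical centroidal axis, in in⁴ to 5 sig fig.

Split into non-overlapping primitives; take the origin at the lower-left of the bounding box.
Outer circle: ⌀4.8, A = 18.09557 in², x = 2.4 in, Ī = 26.05763 in⁴.
Bore (subtracted): ⌀4.5, A = 15.90431 in², x = 2.4 in, Ī = 20.1289 in⁴.
By symmetry the centroid is at mid-width, x̄ = 2.4 in.
All pieces are centred on the vertical centroidal axis, so I = ΣĪ (holes subtracted) = 5.92873 in⁴.

Iy ≈ 5.9287 in⁴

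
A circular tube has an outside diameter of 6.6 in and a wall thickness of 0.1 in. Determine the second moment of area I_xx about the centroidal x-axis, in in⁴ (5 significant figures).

I_xx ≈ 10.787 in⁴

Split into non-overlapping primitives; take the origin at the lower-left of the bounding box.
Outer circle: ⌀6.6, A = 34.21194 in², y = 3.3 in, Ī = 93.14202 in⁴.
Bore (subtracted): ⌀6.4, A = 32.16991 in², y = 3.3 in, Ī = 82.35497 in⁴.
By symmetry the centroid is at mid-height, ȳ = 3.3 in.
All pieces are centred on the centroidal x-axis, so I = ΣĪ (holes subtracted) = 10.78705 in⁴.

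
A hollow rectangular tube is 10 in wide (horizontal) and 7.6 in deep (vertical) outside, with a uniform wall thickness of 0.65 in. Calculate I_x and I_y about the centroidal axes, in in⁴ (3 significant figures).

I_x ≈ 185 in⁴, I_y ≈ 288 in⁴

Decompose the section into non-overlapping parts with the origin at the bottom-left of its bounding rectangle.
Outer rectangle: 10 × 7.6, A = 76 in², y = 3.8 in, Ī = 365.81 in⁴.
Inner void (subtracted): 8.7 × 6.3, A = 54.81 in², y = 3.8 in, Ī = 181.28 in⁴.
By symmetry the centroid is at mid-height, ȳ = 3.8 in.
All pieces are centred on the centroidal x-axis, so I = ΣĪ (holes subtracted) = 184.53 in⁴.
Repeating about the centroidal y-axis gives I_y = 287.62 in⁴.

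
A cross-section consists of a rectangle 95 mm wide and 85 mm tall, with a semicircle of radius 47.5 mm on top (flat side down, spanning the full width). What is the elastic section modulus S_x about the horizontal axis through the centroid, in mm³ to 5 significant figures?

Split into non-overlapping primitives; take the origin at the lower-left of the bounding box.
Rectangular body: 95 × 85, A = 8 075 mm², y = 42.5 mm, Ī = 4 861 823 mm⁴.
Semicircular cap: semicircle r = 47.5, A = 3544.109 mm², y = 105.1596 mm, Ī = 558735.8 mm⁴.
Centroid: ȳ = ΣA·y / ΣA = 61.6127 mm.
Transfer each piece to the horizontal axis through the centroid using Ī + A·d² with d = y − 61.6127:
  rectangular body: d = -19.1127 mm → contributes +7 811 583 mm⁴
  semicircular cap: d = 43.54693 mm → contributes +7 279 553 mm⁴
Total I = 15 091 136 mm⁴.
Extreme fibre distance c = 70.8873 mm; S = I/c = 212889.1 mm³.

S_x ≈ 2.1289 × 10⁵ mm³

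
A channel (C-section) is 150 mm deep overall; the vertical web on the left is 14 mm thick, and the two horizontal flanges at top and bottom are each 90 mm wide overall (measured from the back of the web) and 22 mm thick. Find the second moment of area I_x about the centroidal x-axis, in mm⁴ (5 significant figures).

I_x ≈ 1.7769 × 10⁷ mm⁴

Break the section into simple shapes (no overlaps), measuring from the bottom-left corner of the bounding box.
Web: 14 × 150, A = 2 100 mm², y = 75 mm, Ī = 3 937 500 mm⁴.
Top flange (beyond web): 76 × 22, A = 1 672 mm², y = 139 mm, Ī = 67437.33 mm⁴.
Bottom flange (beyond web): 76 × 22, A = 1 672 mm², y = 11 mm, Ī = 67437.33 mm⁴.
By symmetry the centroid is at mid-height, ȳ = 75 mm.
Transfer each piece to the centroidal x-axis using Ī + A·d² with d = y − 75:
  web: d = 0 mm → contributes +3 937 500 mm⁴
  top flange (beyond web): d = 64 mm → contributes +6 915 949 mm⁴
  bottom flange (beyond web): d = -64 mm → contributes +6 915 949 mm⁴
Total I = 17 769 399 mm⁴.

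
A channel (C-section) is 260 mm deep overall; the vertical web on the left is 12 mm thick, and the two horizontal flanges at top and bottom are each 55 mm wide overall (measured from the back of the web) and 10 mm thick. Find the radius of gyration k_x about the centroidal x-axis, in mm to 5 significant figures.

k_x ≈ 88.284 mm

Split into non-overlapping primitives; take the origin at the lower-left of the bounding box.
Web: 12 × 260, A = 3 120 mm², y = 130 mm, Ī = 17 576 000 mm⁴.
Top flange (beyond web): 43 × 10, A = 430 mm², y = 255 mm, Ī = 3583.333 mm⁴.
Bottom flange (beyond web): 43 × 10, A = 430 mm², y = 5 mm, Ī = 3583.333 mm⁴.
By symmetry the centroid is at mid-height, ȳ = 130 mm.
Transfer each piece to the centroidal x-axis using Ī + A·d² with d = y − 130:
  web: d = 0 mm → contributes +17 576 000 mm⁴
  top flange (beyond web): d = 125 mm → contributes +6 722 333 mm⁴
  bottom flange (beyond web): d = -125 mm → contributes +6 722 333 mm⁴
Total I = 31 020 667 mm⁴.
Radius of gyration: k = √(I/A) = √(31 020 667 / 3 980) = 88.28441 mm.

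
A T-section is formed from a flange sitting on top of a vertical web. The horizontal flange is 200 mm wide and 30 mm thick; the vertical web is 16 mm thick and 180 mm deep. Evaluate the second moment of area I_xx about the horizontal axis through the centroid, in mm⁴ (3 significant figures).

I_xx ≈ 2.97 × 10⁷ mm⁴

Treat the section as a set of non-overlapping primitives; coordinates are from the bounding-box lower-left.
Flange: 200 × 30, A = 6 000 mm², y = 195 mm, Ī = 450 000 mm⁴.
Web: 16 × 180, A = 2 880 mm², y = 90 mm, Ī = 7 776 000 mm⁴.
Centroid: ȳ = ΣA·y / ΣA = 160.95 mm.
Transfer each piece to the horizontal axis through the centroid using Ī + A·d² with d = y − 160.95:
  flange: d = 34.054 mm → contributes +7 408 072 mm⁴
  web: d = -70.946 mm → contributes +22 271 982 mm⁴
Total I = 29 680 054 mm⁴.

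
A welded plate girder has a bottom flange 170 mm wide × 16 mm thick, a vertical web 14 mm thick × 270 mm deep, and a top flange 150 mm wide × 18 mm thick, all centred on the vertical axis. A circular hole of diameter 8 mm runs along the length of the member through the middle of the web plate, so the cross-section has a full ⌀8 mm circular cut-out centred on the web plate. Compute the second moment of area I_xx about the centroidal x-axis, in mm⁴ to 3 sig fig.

I_xx ≈ 1.35 × 10⁸ mm⁴

Break the section into simple shapes (no overlaps), measuring from the bottom-left corner of the bounding box.
Bottom plate: 170 × 16, A = 2 720 mm², y = 8 mm, Ī = 58 027 mm⁴.
Web plate: 14 × 270, A = 3 780 mm², y = 151 mm, Ī = 22 963 500 mm⁴.
Top plate: 150 × 18, A = 2 700 mm², y = 295 mm, Ī = 72 900 mm⁴.
Hole (subtracted): ⌀8, A = 50.265 mm², y = 151 mm, Ī = 201.06 mm⁴.
Centroid: ȳ = ΣA·y / ΣA = 150.98 mm.
Transfer each piece to the centroidal x-axis using Ī + A·d² with d = y − 150.98:
  bottom plate: d = -142.98 mm → contributes +55 665 704 mm⁴
  web plate: d = 0.017487 mm → contributes +22 963 501 mm⁴
  top plate: d = 144.02 mm → contributes +56 073 699 mm⁴
  hole: d = 0.017487 mm → contributes −201.08 mm⁴
Total I = 134 702 703 mm⁴.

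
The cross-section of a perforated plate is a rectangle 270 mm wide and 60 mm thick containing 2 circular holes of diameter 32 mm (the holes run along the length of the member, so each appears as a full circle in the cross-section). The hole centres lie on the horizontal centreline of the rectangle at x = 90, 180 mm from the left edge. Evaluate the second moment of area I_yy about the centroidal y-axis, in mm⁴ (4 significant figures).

I_yy ≈ 9.505 × 10⁷ mm⁴

Decompose the section into non-overlapping parts with the origin at the bottom-left of its bounding rectangle.
Plate: 270 × 60, A = 16 200 mm², x = 135 mm, Ī = 98 415 000 mm⁴.
Hole 1 (subtracted): ⌀32, A = 804.248 mm², x = 90 mm, Ī = 51471.9 mm⁴.
Hole 2 (subtracted): ⌀32, A = 804.248 mm², x = 180 mm, Ī = 51471.9 mm⁴.
By symmetry the centroid is at mid-width, x̄ = 135 mm.
Transfer each piece to the centroidal y-axis using Ī + A·d² with d = x − 135:
  plate: d = 0 mm → contributes +98 415 000 mm⁴
  hole 1: d = -45 mm → contributes −1 680 073 mm⁴
  hole 2: d = 45 mm → contributes −1 680 073 mm⁴
Total I = 95 054 853 mm⁴.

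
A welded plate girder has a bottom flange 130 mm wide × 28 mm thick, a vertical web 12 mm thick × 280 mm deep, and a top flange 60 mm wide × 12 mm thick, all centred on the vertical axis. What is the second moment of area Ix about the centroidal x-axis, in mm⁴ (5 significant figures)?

Split into non-overlapping primitives; take the origin at the lower-left of the bounding box.
Bottom plate: 130 × 28, A = 3 640 mm², y = 14 mm, Ī = 237813.3 mm⁴.
Web plate: 12 × 280, A = 3 360 mm², y = 168 mm, Ī = 21 952 000 mm⁴.
Top plate: 60 × 12, A = 720 mm², y = 314 mm, Ī = 8 640 mm⁴.
Centroid: ȳ = ΣA·y / ΣA = 109.0052 mm.
Transfer each piece to the centroidal x-axis using Ī + A·d² with d = y − 109.0052:
  bottom plate: d = -95.00518 mm → contributes +33 092 397 mm⁴
  web plate: d = 58.99482 mm → contributes +33 646 106 mm⁴
  top plate: d = 204.9948 mm → contributes +30 265 110 mm⁴
Total I = 97 003 613 mm⁴.

Ix ≈ 9.7004 × 10⁷ mm⁴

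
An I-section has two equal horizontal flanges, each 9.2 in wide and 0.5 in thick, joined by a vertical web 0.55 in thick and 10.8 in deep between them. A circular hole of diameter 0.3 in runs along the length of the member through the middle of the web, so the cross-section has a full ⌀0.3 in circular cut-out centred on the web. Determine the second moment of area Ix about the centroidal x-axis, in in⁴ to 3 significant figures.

Ix ≈ 352 in⁴

Treat the section as a set of non-overlapping primitives; coordinates are from the bounding-box lower-left.
Bottom flange: 9.2 × 0.5, A = 4.6 in², y = 0.25 in, Ī = 0.095833 in⁴.
Web: 0.55 × 10.8, A = 5.94 in², y = 5.9 in, Ī = 57.737 in⁴.
Top flange: 9.2 × 0.5, A = 4.6 in², y = 11.55 in, Ī = 0.095833 in⁴.
Hole (subtracted): ⌀0.3, A = 0.070686 in², y = 5.9 in, Ī = 0.00039761 in⁴.
By symmetry the centroid is at mid-height, ȳ = 5.9 in.
Transfer each piece to the centroidal x-axis using Ī + A·d² with d = y − 5.9:
  bottom flange: d = -5.65 in → contributes +146.94 in⁴
  web: d = 0 in → contributes +57.737 in⁴
  top flange: d = 5.65 in → contributes +146.94 in⁴
  hole: d = 0 in → contributes −0.00039761 in⁴
Total I = 351.62 in⁴.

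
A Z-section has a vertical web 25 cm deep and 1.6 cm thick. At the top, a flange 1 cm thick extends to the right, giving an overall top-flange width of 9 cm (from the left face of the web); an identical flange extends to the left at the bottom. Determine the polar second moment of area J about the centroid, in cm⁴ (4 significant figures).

J ≈ 4592 cm⁴

Split into non-overlapping primitives; take the origin at the lower-left of the bounding box.
Web: 1.6 × 25, A = 40 cm², y = 12.5 cm, Ī = 2083.33 cm⁴.
Top flange (beyond web): 7.4 × 1, A = 7.4 cm², y = 24.5 cm, Ī = 0.616667 cm⁴.
Bottom flange (beyond web): 7.4 × 1, A = 7.4 cm², y = 0.5 cm, Ī = 0.616667 cm⁴.
Centroid: ȳ = ΣA·y / ΣA = 12.5 cm.
Transfer each piece to the centroidal x-axis using Ī + A·d² with d = y − 12.5:
  web: d = 0 cm → contributes +2083.33 cm⁴
  top flange (beyond web): d = 12 cm → contributes +1066.22 cm⁴
  bottom flange (beyond web): d = -12 cm → contributes +1066.22 cm⁴
Total I = 4215.77 cm⁴.
For the y-axis: x̄ = 8.2 cm.
Repeating about the centroidal y-axis gives I_y = 375.771 cm⁴.
Polar second moment: J = I_x + I_y = 4591.54 cm⁴.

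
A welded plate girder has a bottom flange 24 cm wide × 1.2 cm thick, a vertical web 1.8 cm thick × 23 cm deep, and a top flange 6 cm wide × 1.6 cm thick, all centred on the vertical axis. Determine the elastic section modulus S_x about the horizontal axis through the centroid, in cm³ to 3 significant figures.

S_x ≈ 427 cm³

Break the section into simple shapes (no overlaps), measuring from the bottom-left corner of the bounding box.
Bottom plate: 24 × 1.2, A = 28.8 cm², y = 0.6 cm, Ī = 3.456 cm⁴.
Web plate: 1.8 × 23, A = 41.4 cm², y = 12.7 cm, Ī = 1825.1 cm⁴.
Top plate: 6 × 1.6, A = 9.6 cm², y = 25 cm, Ī = 2.048 cm⁴.
Centroid: ȳ = ΣA·y / ΣA = 9.8128 cm.
Transfer each piece to the horizontal axis through the centroid using Ī + A·d² with d = y − 9.8128:
  bottom plate: d = -9.2128 cm → contributes +2447.9 cm⁴
  web plate: d = 2.8872 cm → contributes +2170.2 cm⁴
  top plate: d = 15.187 cm → contributes +2216.3 cm⁴
Total I = 6834.3 cm⁴.
Extreme fibre distance c = 15.987 cm; S = I/c = 427.49 cm³.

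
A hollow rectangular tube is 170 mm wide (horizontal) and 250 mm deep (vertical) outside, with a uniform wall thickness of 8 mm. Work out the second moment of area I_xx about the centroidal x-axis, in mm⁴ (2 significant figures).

Split into non-overlapping primitives; take the origin at the lower-left of the bounding box.
Outer rectangle: 170 × 250, A = 42 500 mm², y = 125 mm, Ī = 221 354 167 mm⁴.
Inner void (subtracted): 154 × 234, A = 36 036 mm², y = 125 mm, Ī = 164 432 268 mm⁴.
By symmetry the centroid is at mid-height, ȳ = 125 mm.
All pieces are centred on the centroidal x-axis, so I = ΣĪ (holes subtracted) = 56 921 899 mm⁴.

I_xx ≈ 5.7 × 10⁷ mm⁴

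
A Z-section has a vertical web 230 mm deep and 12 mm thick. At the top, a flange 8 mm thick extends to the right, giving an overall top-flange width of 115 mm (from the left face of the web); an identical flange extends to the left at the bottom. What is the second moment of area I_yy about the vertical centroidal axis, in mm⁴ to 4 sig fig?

Decompose the section into non-overlapping parts with the origin at the bottom-left of its bounding rectangle.
Web: 12 × 230, A = 2 760 mm², x = 109 mm, Ī = 33 120 mm⁴.
Top flange (beyond web): 103 × 8, A = 824 mm², x = 166.5 mm, Ī = 728 485 mm⁴.
Bottom flange (beyond web): 103 × 8, A = 824 mm², x = 51.5 mm, Ī = 728 485 mm⁴.
Centroid: x̄ = ΣA·x / ΣA = 109 mm.
Transfer each piece to the vertical centroidal axis using Ī + A·d² with d = x − 109:
  web: d = 0 mm → contributes +33 120 mm⁴
  top flange (beyond web): d = 57.5 mm → contributes +3 452 835 mm⁴
  bottom flange (beyond web): d = -57.5 mm → contributes +3 452 835 mm⁴
Total I = 6 938 789 mm⁴.

I_yy ≈ 6.939 × 10⁶ mm⁴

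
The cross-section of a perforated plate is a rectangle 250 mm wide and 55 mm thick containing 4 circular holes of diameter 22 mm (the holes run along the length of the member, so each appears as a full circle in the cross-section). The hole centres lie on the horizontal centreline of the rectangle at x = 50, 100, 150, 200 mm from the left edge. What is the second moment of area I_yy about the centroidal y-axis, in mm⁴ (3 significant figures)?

Decompose the section into non-overlapping parts with the origin at the bottom-left of its bounding rectangle.
Plate: 250 × 55, A = 13 750 mm², x = 125 mm, Ī = 71 614 583 mm⁴.
Hole 1 (subtracted): ⌀22, A = 380.13 mm², x = 50 mm, Ī = 11 499 mm⁴.
Hole 2 (subtracted): ⌀22, A = 380.13 mm², x = 100 mm, Ī = 11 499 mm⁴.
Hole 3 (subtracted): ⌀22, A = 380.13 mm², x = 150 mm, Ī = 11 499 mm⁴.
Hole 4 (subtracted): ⌀22, A = 380.13 mm², x = 200 mm, Ī = 11 499 mm⁴.
By symmetry the centroid is at mid-width, x̄ = 125 mm.
Transfer each piece to the centroidal y-axis using Ī + A·d² with d = x − 125:
  plate: d = 0 mm → contributes +71 614 583 mm⁴
  hole 1: d = -75 mm → contributes −2 149 746 mm⁴
  hole 2: d = -25 mm → contributes −249 082 mm⁴
  hole 3: d = 25 mm → contributes −249 082 mm⁴
  hole 4: d = 75 mm → contributes −2 149 746 mm⁴
Total I = 66 816 928 mm⁴.

I_yy ≈ 6.68 × 10⁷ mm⁴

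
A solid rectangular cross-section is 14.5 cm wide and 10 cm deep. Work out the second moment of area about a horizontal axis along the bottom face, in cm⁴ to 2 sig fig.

The section: 14.5 × 10, A = 145 cm², y = 5 cm, Ī = 1 208 cm⁴.
Transfer it to the bottom edge using Ī + A·d² with d = y − 0:
  the section: d = 5 cm → contributes +4 833 cm⁴
Total I = 4 833 cm⁴.

I_base ≈ 4800 cm⁴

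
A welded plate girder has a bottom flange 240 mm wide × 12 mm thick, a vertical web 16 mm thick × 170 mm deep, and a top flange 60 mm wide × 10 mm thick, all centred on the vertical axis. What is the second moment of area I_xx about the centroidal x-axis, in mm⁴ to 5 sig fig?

I_xx ≈ 2.8316 × 10⁷ mm⁴

Break the section into simple shapes (no overlaps), measuring from the bottom-left corner of the bounding box.
Bottom plate: 240 × 12, A = 2 880 mm², y = 6 mm, Ī = 34 560 mm⁴.
Web plate: 16 × 170, A = 2 720 mm², y = 97 mm, Ī = 6 550 667 mm⁴.
Top plate: 60 × 10, A = 600 mm², y = 187 mm, Ī = 5 000 mm⁴.
Centroid: ȳ = ΣA·y / ΣA = 63.43871 mm.
Transfer each piece to the centroidal x-axis using Ī + A·d² with d = y − 63.43871:
  bottom plate: d = -57.43871 mm → contributes +9 536 271 mm⁴
  web plate: d = 33.56129 mm → contributes +9 614 366 mm⁴
  top plate: d = 123.5613 mm → contributes +9 165 435 mm⁴
Total I = 28 316 073 mm⁴.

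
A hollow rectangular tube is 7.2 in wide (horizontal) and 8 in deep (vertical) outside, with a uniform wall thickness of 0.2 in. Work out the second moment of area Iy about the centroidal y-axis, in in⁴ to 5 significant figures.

Iy ≈ 49.692 in⁴

Treat the section as a set of non-overlapping primitives; coordinates are from the bounding-box lower-left.
Outer rectangle: 7.2 × 8, A = 57.6 in², x = 3.6 in, Ī = 248.832 in⁴.
Inner void (subtracted): 6.8 × 7.6, A = 51.68 in², x = 3.6 in, Ī = 199.1403 in⁴.
By symmetry the centroid is at mid-width, x̄ = 3.6 in.
All pieces are centred on the centroidal y-axis, so I = ΣĪ (holes subtracted) = 49.69173 in⁴.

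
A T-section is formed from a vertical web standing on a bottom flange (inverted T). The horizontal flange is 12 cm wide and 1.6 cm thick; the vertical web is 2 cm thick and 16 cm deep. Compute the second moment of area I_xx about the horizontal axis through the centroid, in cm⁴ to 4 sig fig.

I_xx ≈ 1616 cm⁴

Treat the section as a set of non-overlapping primitives; coordinates are from the bounding-box lower-left.
Flange: 12 × 1.6, A = 19.2 cm², y = 0.8 cm, Ī = 4.096 cm⁴.
Web: 2 × 16, A = 32 cm², y = 9.6 cm, Ī = 682.667 cm⁴.
Centroid: ȳ = ΣA·y / ΣA = 6.3 cm.
Transfer each piece to the horizontal axis through the centroid using Ī + A·d² with d = y − 6.3:
  flange: d = -5.5 cm → contributes +584.896 cm⁴
  web: d = 3.3 cm → contributes +1031.15 cm⁴
Total I = 1616.04 cm⁴.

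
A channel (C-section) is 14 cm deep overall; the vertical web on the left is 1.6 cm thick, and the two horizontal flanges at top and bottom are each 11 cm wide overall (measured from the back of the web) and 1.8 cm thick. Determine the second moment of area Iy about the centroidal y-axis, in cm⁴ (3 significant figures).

Iy ≈ 662 cm⁴

Decompose the section into non-overlapping parts with the origin at the bottom-left of its bounding rectangle.
Web: 1.6 × 14, A = 22.4 cm², x = 0.8 cm, Ī = 4.7787 cm⁴.
Top flange (beyond web): 9.4 × 1.8, A = 16.92 cm², x = 6.3 cm, Ī = 124.59 cm⁴.
Bottom flange (beyond web): 9.4 × 1.8, A = 16.92 cm², x = 6.3 cm, Ī = 124.59 cm⁴.
Centroid: x̄ = ΣA·x / ΣA = 4.1094 cm.
Transfer each piece to the centroidal y-axis using Ī + A·d² with d = x − 4.1094:
  web: d = -3.3094 cm → contributes +250.1 cm⁴
  top flange (beyond web): d = 2.1906 cm → contributes +205.78 cm⁴
  bottom flange (beyond web): d = 2.1906 cm → contributes +205.78 cm⁴
Total I = 661.67 cm⁴.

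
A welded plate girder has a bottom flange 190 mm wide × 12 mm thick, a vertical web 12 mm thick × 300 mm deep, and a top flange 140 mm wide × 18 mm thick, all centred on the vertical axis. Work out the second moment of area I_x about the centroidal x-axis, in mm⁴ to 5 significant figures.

I_x ≈ 1.4605 × 10⁸ mm⁴

Decompose the section into non-overlapping parts with the origin at the bottom-left of its bounding rectangle.
Bottom plate: 190 × 12, A = 2 280 mm², y = 6 mm, Ī = 27 360 mm⁴.
Web plate: 12 × 300, A = 3 600 mm², y = 162 mm, Ī = 27 000 000 mm⁴.
Top plate: 140 × 18, A = 2 520 mm², y = 321 mm, Ī = 68 040 mm⁴.
Centroid: ȳ = ΣA·y / ΣA = 167.3571 mm.
Transfer each piece to the centroidal x-axis using Ī + A·d² with d = y − 167.3571:
  bottom plate: d = -161.3571 mm → contributes +59 389 731 mm⁴
  web plate: d = -5.357143 mm → contributes +27 103 316 mm⁴
  top plate: d = 153.6429 mm → contributes +59 555 481 mm⁴
Total I = 146 048 529 mm⁴.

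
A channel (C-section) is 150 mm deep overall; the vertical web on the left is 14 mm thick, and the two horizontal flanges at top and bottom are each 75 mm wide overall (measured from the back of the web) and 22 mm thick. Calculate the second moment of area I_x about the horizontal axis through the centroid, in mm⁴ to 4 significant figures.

I_x ≈ 1.504 × 10⁷ mm⁴

Split into non-overlapping primitives; take the origin at the lower-left of the bounding box.
Web: 14 × 150, A = 2 100 mm², y = 75 mm, Ī = 3 937 500 mm⁴.
Top flange (beyond web): 61 × 22, A = 1 342 mm², y = 139 mm, Ī = 54127.3 mm⁴.
Bottom flange (beyond web): 61 × 22, A = 1 342 mm², y = 11 mm, Ī = 54127.3 mm⁴.
By symmetry the centroid is at mid-height, ȳ = 75 mm.
Transfer each piece to the horizontal axis through the centroid using Ī + A·d² with d = y − 75:
  web: d = 0 mm → contributes +3 937 500 mm⁴
  top flange (beyond web): d = 64 mm → contributes +5 550 959 mm⁴
  bottom flange (beyond web): d = -64 mm → contributes +5 550 959 mm⁴
Total I = 15 039 419 mm⁴.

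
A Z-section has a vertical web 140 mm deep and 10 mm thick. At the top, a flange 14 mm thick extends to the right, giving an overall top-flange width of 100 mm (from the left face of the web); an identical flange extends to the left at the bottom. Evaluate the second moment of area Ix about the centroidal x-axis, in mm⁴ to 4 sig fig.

Split into non-overlapping primitives; take the origin at the lower-left of the bounding box.
Web: 10 × 140, A = 1 400 mm², y = 70 mm, Ī = 2 286 667 mm⁴.
Top flange (beyond web): 90 × 14, A = 1 260 mm², y = 133 mm, Ī = 20 580 mm⁴.
Bottom flange (beyond web): 90 × 14, A = 1 260 mm², y = 7 mm, Ī = 20 580 mm⁴.
Centroid: ȳ = ΣA·y / ΣA = 70 mm.
Transfer each piece to the centroidal x-axis using Ī + A·d² with d = y − 70:
  web: d = 0 mm → contributes +2 286 667 mm⁴
  top flange (beyond web): d = 63 mm → contributes +5 021 520 mm⁴
  bottom flange (beyond web): d = -63 mm → contributes +5 021 520 mm⁴
Total I = 12 329 707 mm⁴.

Ix ≈ 1.233 × 10⁷ mm⁴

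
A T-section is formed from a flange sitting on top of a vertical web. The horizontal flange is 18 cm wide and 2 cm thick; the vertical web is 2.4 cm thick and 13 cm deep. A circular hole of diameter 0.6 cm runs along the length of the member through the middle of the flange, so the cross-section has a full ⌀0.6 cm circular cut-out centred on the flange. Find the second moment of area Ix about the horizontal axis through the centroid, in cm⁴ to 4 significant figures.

Ix ≈ 1388 cm⁴

Break the section into simple shapes (no overlaps), measuring from the bottom-left corner of the bounding box.
Flange: 18 × 2, A = 36 cm², y = 14 cm, Ī = 12 cm⁴.
Web: 2.4 × 13, A = 31.2 cm², y = 6.5 cm, Ī = 439.4 cm⁴.
Hole (subtracted): ⌀0.6, A = 0.282743 cm², y = 14 cm, Ī = 0.00636173 cm⁴.
Centroid: ȳ = ΣA·y / ΣA = 10.5031 cm.
Transfer each piece to the horizontal axis through the centroid using Ī + A·d² with d = y − 10.5031:
  flange: d = 3.49686 cm → contributes +452.208 cm⁴
  web: d = -4.00314 cm → contributes +939.385 cm⁴
  hole: d = 3.49686 cm → contributes −3.46375 cm⁴
Total I = 1388.13 cm⁴.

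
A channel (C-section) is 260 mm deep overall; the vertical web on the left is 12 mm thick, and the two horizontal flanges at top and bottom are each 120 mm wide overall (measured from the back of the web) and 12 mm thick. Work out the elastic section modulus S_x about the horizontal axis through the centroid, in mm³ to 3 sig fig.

Split into non-overlapping primitives; take the origin at the lower-left of the bounding box.
Web: 12 × 260, A = 3 120 mm², y = 130 mm, Ī = 17 576 000 mm⁴.
Top flange (beyond web): 108 × 12, A = 1 296 mm², y = 254 mm, Ī = 15 552 mm⁴.
Bottom flange (beyond web): 108 × 12, A = 1 296 mm², y = 6 mm, Ī = 15 552 mm⁴.
By symmetry the centroid is at mid-height, ȳ = 130 mm.
Transfer each piece to the horizontal axis through the centroid using Ī + A·d² with d = y − 130:
  web: d = 0 mm → contributes +17 576 000 mm⁴
  top flange (beyond web): d = 124 mm → contributes +19 942 848 mm⁴
  bottom flange (beyond web): d = -124 mm → contributes +19 942 848 mm⁴
Total I = 57 461 696 mm⁴.
Extreme fibre distance c = 130 mm; S = I/c = 442 013 mm³.

S_x ≈ 4.42 × 10⁵ mm³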